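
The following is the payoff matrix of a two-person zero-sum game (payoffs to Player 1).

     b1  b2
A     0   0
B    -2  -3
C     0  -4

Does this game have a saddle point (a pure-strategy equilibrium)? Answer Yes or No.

Yes

Row minima: A → 0, B → -3, C → -4; maximin = 0.
Column maxima: b1 → 0, b2 → 0; minimax = 0.
maximin = minimax = 0, so a saddle point exists.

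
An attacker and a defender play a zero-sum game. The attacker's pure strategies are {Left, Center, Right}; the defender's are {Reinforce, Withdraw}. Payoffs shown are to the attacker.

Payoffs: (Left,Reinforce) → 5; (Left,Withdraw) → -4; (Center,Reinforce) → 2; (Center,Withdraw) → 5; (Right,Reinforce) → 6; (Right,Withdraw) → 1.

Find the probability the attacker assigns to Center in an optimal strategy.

Row minima: Left → -4, Center → 2, Right → 1; maximin = 2.
Column maxima: Reinforce → 6, Withdraw → 5; minimax = 5.
2 ≠ 5, so there is no saddle point; optimal play is mixed.
Left is strictly dominated by Right, so the attacker never plays it.
On the remaining 2×2 (Center, Right vs Reinforce, Withdraw):
Let the attacker play Center with probability p. Expected payoff against Reinforce: 2p + 6(1−p) = −4p + 6; against Withdraw: 5p + 1(1−p) = 4p + 1.
Setting these equal: −4p + 6 = 4p + 1 ⇒ −8p = -5 ⇒ p = 5/8, and the value is (-4)·(5/8) + 6 = 7/2.
For the defender: with q = P(Reinforce), equating Center's and Right's payoffs gives −3q + 5 = 5q + 1 ⇒ q = 1/2.

5/8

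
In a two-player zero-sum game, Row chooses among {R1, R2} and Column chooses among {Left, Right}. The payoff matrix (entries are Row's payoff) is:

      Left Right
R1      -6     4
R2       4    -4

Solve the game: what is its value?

-4/9

Row minima: R1 → -6, R2 → -4; maximin = -4.
Column maxima: Left → 4, Right → 4; minimax = 4.
-4 ≠ 4, so there is no saddle point; optimal play is mixed.
Let Row play R1 with probability p. Expected payoff against Left: (-6)p + 4(1−p) = −10p + 4; against Right: 4p + (-4)(1−p) = 8p − 4.
Setting these equal: −10p + 4 = 8p − 4 ⇒ −18p = -8 ⇒ p = 4/9, and the value is (-10)·(4/9) + 4 = -4/9.
For Column: with q = P(Left), equating R1's and R2's payoffs gives −10q + 4 = 8q − 4 ⇒ q = 4/9.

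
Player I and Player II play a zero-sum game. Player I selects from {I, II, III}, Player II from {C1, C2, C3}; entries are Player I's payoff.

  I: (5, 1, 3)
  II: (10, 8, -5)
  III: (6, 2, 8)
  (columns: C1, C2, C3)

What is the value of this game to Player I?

Row minima: I → 1, II → -5, III → 2; maximin = 2.
Column maxima: C1 → 10, C2 → 8, C3 → 8; minimax = 8.
2 ≠ 8, so there is no saddle point; optimal play is mixed.
I is strictly dominated by III, so Player I never plays it.
C1 is strictly dominated by C2 (it gives Player I strictly more in every row), so Player II never plays it.
On the remaining 2×2 (II, III vs C2, C3):
Let Player I play II with probability p. Expected payoff against C2: 8p + 2(1−p) = 6p + 2; against C3: (-5)p + 8(1−p) = −13p + 8.
Setting these equal: 6p + 2 = −13p + 8 ⇒ 19p = 6 ⇒ p = 6/19, and the value is (6)·(6/19) + 2 = 74/19.
For Player II: with q = P(C2), equating II's and III's payoffs gives 13q − 5 = −6q + 8 ⇒ q = 13/19.

74/19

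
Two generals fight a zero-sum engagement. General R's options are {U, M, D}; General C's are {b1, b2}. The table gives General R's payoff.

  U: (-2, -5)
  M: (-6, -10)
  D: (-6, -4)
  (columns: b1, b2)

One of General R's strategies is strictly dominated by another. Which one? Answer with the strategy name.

M

U gives a strictly higher payoff than M against every column: -2 > -6, -5 > -10.
So M is strictly dominated and General R never plays it.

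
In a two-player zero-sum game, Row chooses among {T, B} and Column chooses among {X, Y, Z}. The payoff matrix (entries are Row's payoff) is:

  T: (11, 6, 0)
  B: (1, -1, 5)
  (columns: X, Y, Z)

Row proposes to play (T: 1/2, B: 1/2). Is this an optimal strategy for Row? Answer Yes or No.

Yes

Against X this mix gives (1/2)·11 + (1/2)·1 = 6.
Against Y this mix gives (1/2)·6 + (1/2)·(-1) = 5/2.
Against Z this mix gives (1/2)·0 + (1/2)·5 = 5/2.
All of Column's active replies (Y, Z) yield 5/2, and no column does worse for Row. The mix makes Column indifferent and guarantees 5/2, so it is optimal.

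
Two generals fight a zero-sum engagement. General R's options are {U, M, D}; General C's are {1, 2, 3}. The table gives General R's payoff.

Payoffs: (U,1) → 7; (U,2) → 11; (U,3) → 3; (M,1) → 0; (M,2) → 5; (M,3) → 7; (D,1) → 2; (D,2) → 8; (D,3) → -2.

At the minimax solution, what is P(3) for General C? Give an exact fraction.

7/11

Row minima: U → 3, M → 0, D → -2; maximin = 3.
Column maxima: 1 → 7, 2 → 11, 3 → 7; minimax = 7.
3 ≠ 7, so there is no saddle point; optimal play is mixed.
D is strictly dominated by U, so General R never plays it.
2 is strictly dominated by 1 (it gives General R strictly more in every row), so General C never plays it.
On the remaining 2×2 (U, M vs 1, 3):
Let General R play U with probability p. Expected payoff against 1: 7p + 0(1−p) = 7p; against 3: 3p + 7(1−p) = −4p + 7.
Setting these equal: 7p = −4p + 7 ⇒ 11p = 7 ⇒ p = 7/11, and the value is (7)·(7/11) = 49/11.
For General C: with q = P(1), equating U's and M's payoffs gives 4q + 3 = −7q + 7 ⇒ q = 4/11.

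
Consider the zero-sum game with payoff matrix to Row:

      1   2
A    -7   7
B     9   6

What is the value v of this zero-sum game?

Row minima: A → -7, B → 6; maximin = 6.
Column maxima: 1 → 9, 2 → 7; minimax = 7.
6 ≠ 7, so there is no saddle point; optimal play is mixed.
Let Row play A with probability p. Expected payoff against 1: (-7)p + 9(1−p) = −16p + 9; against 2: 7p + 6(1−p) = p + 6.
Setting these equal: −16p + 9 = p + 6 ⇒ −17p = -3 ⇒ p = 3/17, and the value is (-16)·(3/17) + 9 = 105/17.
For Column: with q = P(1), equating A's and B's payoffs gives −14q + 7 = 3q + 6 ⇒ q = 1/17.

105/17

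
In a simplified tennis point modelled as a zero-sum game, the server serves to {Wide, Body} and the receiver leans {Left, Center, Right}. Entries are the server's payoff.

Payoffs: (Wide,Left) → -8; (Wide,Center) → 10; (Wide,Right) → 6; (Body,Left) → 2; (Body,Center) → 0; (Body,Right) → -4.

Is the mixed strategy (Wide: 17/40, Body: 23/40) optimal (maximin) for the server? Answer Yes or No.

No

Against Left this mix gives (17/40)·(-8) + (23/40)·2 = -9/4.
Against Center this mix gives (17/40)·10 + (23/40)·0 = 17/4.
Against Right this mix gives (17/40)·6 + (23/40)·(-4) = 1/4.
The receiver will play Left, holding the server to -9/4. Shifting weight toward the row that does better against Left would raise this floor (the equalizing mix achieves -1 against both Left and Right), so the proposed strategy is not optimal.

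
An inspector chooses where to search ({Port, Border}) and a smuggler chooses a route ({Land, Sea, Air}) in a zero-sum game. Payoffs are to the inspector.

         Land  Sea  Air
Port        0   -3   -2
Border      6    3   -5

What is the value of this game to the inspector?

-7/3

Row minima: Port → -3, Border → -5; maximin = -3.
Column maxima: Land → 6, Sea → 3, Air → -2; minimax = -2.
-3 ≠ -2, so there is no saddle point; optimal play is mixed.
Land is strictly dominated by Sea (it gives the inspector strictly more in every row), so the smuggler never plays it.
On the remaining 2×2 (Port, Border vs Sea, Air):
Let the inspector play Port with probability p. Expected payoff against Sea: (-3)p + 3(1−p) = −6p + 3; against Air: (-2)p + (-5)(1−p) = 3p − 5.
Setting these equal: −6p + 3 = 3p − 5 ⇒ −9p = -8 ⇒ p = 8/9, and the value is (-6)·(8/9) + 3 = -7/3.
For the smuggler: with q = P(Sea), equating Port's and Border's payoffs gives −q − 2 = 8q − 5 ⇒ q = 1/3.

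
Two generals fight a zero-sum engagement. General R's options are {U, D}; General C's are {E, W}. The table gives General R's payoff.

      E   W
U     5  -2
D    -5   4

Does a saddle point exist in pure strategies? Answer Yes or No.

Row minima: U → -2, D → -5; maximin = -2.
Column maxima: E → 5, W → 4; minimax = 4.
-2 ≠ 4, so no pure-strategy equilibrium exists.

No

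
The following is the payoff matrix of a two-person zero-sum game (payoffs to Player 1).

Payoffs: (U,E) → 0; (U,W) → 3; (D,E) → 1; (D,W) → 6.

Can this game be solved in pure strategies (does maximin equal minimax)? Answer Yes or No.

Row minima: U → 0, D → 1; maximin = 1.
Column maxima: E → 1, W → 6; minimax = 1.
maximin = minimax = 1, so a saddle point exists.

Yes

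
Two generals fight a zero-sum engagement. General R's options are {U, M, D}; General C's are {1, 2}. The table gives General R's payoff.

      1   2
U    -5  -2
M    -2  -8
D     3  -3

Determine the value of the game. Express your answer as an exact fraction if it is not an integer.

-7/3

Row minima: U → -5, M → -8, D → -3; maximin = -3.
Column maxima: 1 → 3, 2 → -2; minimax = -2.
-3 ≠ -2, so there is no saddle point; optimal play is mixed.
M is strictly dominated by D, so General R never plays it.
On the remaining 2×2 (U, D vs 1, 2):
Let General R play U with probability p. Expected payoff against 1: (-5)p + 3(1−p) = −8p + 3; against 2: (-2)p + (-3)(1−p) = p − 3.
Setting these equal: −8p + 3 = p − 3 ⇒ −9p = -6 ⇒ p = 2/3, and the value is (-8)·(2/3) + 3 = -7/3.
For General C: with q = P(1), equating U's and D's payoffs gives −3q − 2 = 6q − 3 ⇒ q = 1/9.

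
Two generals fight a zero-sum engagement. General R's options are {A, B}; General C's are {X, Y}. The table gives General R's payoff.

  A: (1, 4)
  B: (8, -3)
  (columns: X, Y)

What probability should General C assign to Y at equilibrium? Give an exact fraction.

Row minima: A → 1, B → -3; maximin = 1.
Column maxima: X → 8, Y → 4; minimax = 4.
1 ≠ 4, so there is no saddle point; optimal play is mixed.
Let General R play A with probability p. Expected payoff against X: 1p + 8(1−p) = −7p + 8; against Y: 4p + (-3)(1−p) = 7p − 3.
Setting these equal: −7p + 8 = 7p − 3 ⇒ −14p = -11 ⇒ p = 11/14, and the value is (-7)·(11/14) + 8 = 5/2.
For General C: with q = P(X), equating A's and B's payoffs gives −3q + 4 = 11q − 3 ⇒ q = 1/2.

1/2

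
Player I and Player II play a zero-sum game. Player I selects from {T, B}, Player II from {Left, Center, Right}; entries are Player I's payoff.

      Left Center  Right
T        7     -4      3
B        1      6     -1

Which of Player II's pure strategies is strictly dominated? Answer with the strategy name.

Right holds Player I's payoff strictly below Left in every row: 3 < 7, -1 < 1.
So Left is strictly dominated for Player II.

Left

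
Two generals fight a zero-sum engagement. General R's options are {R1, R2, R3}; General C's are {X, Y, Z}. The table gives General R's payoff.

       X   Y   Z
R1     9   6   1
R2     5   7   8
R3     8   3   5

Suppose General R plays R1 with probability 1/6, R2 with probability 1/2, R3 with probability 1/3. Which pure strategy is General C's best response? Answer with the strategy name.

Y

If General C plays X, General R's expected payoff is (1/6)·9 + (1/2)·5 + (1/3)·8 = 20/3.
If General C plays Y, General R's expected payoff is (1/6)·6 + (1/2)·7 + (1/3)·3 = 11/2.
If General C plays Z, General R's expected payoff is (1/6)·1 + (1/2)·8 + (1/3)·5 = 35/6.
General C minimizes General R's payoff; the smallest is 11/2, so the best response is Y.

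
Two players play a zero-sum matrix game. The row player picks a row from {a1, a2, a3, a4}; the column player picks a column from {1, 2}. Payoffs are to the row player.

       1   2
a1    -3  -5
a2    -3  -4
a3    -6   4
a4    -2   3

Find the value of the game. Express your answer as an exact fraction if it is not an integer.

Row minima: a1 → -5, a2 → -4, a3 → -6, a4 → -2; maximin = -2.
Column maxima: 1 → -2, 2 → 4; minimax = -2.
Since maximin = minimax = -2, there is a saddle point and the value is -2.

-2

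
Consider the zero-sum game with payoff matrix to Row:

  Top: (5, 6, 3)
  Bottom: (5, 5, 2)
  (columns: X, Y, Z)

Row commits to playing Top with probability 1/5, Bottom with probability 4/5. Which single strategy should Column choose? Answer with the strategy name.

Z

If Column plays X, Row's expected payoff is (1/5)·5 + (4/5)·5 = 5.
If Column plays Y, Row's expected payoff is (1/5)·6 + (4/5)·5 = 26/5.
If Column plays Z, Row's expected payoff is (1/5)·3 + (4/5)·2 = 11/5.
Column minimizes Row's payoff; the smallest is 11/5, so the best response is Z.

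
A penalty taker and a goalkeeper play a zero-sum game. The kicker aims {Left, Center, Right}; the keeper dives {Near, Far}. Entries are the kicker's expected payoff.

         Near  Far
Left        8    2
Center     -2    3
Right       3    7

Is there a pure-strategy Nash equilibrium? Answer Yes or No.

No

Row minima: Left → 2, Center → -2, Right → 3; maximin = 3.
Column maxima: Near → 8, Far → 7; minimax = 7.
3 ≠ 7, so no pure-strategy equilibrium exists.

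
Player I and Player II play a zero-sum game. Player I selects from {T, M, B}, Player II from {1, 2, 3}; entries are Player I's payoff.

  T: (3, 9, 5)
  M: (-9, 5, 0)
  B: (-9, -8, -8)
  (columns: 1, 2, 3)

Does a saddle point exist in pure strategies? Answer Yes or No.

Yes

Row minima: T → 3, M → -9, B → -9; maximin = 3.
Column maxima: 1 → 3, 2 → 9, 3 → 5; minimax = 3.
maximin = minimax = 3, so a saddle point exists.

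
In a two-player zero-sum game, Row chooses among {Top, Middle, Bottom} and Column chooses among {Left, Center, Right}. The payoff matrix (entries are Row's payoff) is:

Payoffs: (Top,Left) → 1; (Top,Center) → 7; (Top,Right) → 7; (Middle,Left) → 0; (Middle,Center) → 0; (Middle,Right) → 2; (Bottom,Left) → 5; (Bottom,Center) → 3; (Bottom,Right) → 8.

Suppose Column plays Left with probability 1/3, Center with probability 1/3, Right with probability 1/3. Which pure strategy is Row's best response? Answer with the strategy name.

Expected payoff of Top: (1/3)·1 + (1/3)·7 + (1/3)·7 = 5.
Expected payoff of Middle: (1/3)·0 + (1/3)·0 + (1/3)·2 = 2/3.
Expected payoff of Bottom: (1/3)·5 + (1/3)·3 + (1/3)·8 = 16/3.
The largest is 16/3, so Row's best response is Bottom.

Bottom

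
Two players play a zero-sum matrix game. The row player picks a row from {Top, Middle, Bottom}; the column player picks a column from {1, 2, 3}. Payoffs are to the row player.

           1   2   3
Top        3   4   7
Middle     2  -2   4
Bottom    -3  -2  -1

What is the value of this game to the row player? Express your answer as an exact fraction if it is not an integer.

3

Row minima: Top → 3, Middle → -2, Bottom → -3; maximin = 3.
Column maxima: 1 → 3, 2 → 4, 3 → 7; minimax = 3.
Since maximin = minimax = 3, there is a saddle point and the value is 3.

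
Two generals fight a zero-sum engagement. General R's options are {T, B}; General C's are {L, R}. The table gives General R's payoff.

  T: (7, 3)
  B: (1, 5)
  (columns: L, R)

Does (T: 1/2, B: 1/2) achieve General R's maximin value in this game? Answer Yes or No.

Against L this mix gives (1/2)·7 + (1/2)·1 = 4.
Against R this mix gives (1/2)·3 + (1/2)·5 = 4.
All of General C's active replies (L, R) yield 4, and no column does worse for General R. The mix makes General C indifferent and guarantees 4, so it is optimal.

Yes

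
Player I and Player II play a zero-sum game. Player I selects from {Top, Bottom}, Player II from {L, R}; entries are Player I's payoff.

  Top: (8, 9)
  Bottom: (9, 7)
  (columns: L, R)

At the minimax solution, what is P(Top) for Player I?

Row minima: Top → 8, Bottom → 7; maximin = 8.
Column maxima: L → 9, R → 9; minimax = 9.
8 ≠ 9, so there is no saddle point; optimal play is mixed.
Let Player I play Top with probability p. Expected payoff against L: 8p + 9(1−p) = −p + 9; against R: 9p + 7(1−p) = 2p + 7.
Setting these equal: −p + 9 = 2p + 7 ⇒ −3p = -2 ⇒ p = 2/3, and the value is (-1)·(2/3) + 9 = 25/3.
For Player II: with q = P(L), equating Top's and Bottom's payoffs gives −q + 9 = 2q + 7 ⇒ q = 2/3.

2/3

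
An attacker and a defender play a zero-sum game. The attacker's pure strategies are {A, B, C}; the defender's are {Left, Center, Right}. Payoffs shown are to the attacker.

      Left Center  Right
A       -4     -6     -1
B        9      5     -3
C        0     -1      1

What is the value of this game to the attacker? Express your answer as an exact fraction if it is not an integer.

1/5

Row minima: A → -6, B → -3, C → -1; maximin = -1.
Column maxima: Left → 9, Center → 5, Right → 1; minimax = 1.
-1 ≠ 1, so there is no saddle point; optimal play is mixed.
A is strictly dominated by C, so the attacker never plays it.
Left is strictly dominated by Center (it gives the attacker strictly more in every row), so the defender never plays it.
On the remaining 2×2 (B, C vs Center, Right):
Let the attacker play B with probability p. Expected payoff against Center: 5p + (-1)(1−p) = 6p − 1; against Right: (-3)p + 1(1−p) = −4p + 1.
Setting these equal: 6p − 1 = −4p + 1 ⇒ 10p = 2 ⇒ p = 1/5, and the value is (6)·(1/5) − 1 = 1/5.
For the defender: with q = P(Center), equating B's and C's payoffs gives 8q − 3 = −2q + 1 ⇒ q = 2/5.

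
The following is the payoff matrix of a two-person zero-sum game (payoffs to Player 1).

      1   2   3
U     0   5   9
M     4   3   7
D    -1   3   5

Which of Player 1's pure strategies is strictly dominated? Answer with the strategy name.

U gives a strictly higher payoff than D against every column: 0 > -1, 5 > 3, 9 > 5.
So D is strictly dominated and Player 1 never plays it.

D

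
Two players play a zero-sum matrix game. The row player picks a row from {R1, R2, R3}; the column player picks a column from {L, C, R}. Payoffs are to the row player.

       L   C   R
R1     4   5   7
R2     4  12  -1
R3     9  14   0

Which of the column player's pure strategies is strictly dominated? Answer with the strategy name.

C

L holds the row player's payoff strictly below C in every row: 4 < 5, 4 < 12, 9 < 14.
So C is strictly dominated for the column player.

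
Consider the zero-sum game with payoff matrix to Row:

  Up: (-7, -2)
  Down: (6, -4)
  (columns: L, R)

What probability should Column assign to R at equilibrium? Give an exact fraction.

Row minima: Up → -7, Down → -4; maximin = -4.
Column maxima: L → 6, R → -2; minimax = -2.
-4 ≠ -2, so there is no saddle point; optimal play is mixed.
Let Row play Up with probability p. Expected payoff against L: (-7)p + 6(1−p) = −13p + 6; against R: (-2)p + (-4)(1−p) = 2p − 4.
Setting these equal: −13p + 6 = 2p − 4 ⇒ −15p = -10 ⇒ p = 2/3, and the value is (-13)·(2/3) + 6 = -8/3.
For Column: with q = P(L), equating Up's and Down's payoffs gives −5q − 2 = 10q − 4 ⇒ q = 2/15.

13/15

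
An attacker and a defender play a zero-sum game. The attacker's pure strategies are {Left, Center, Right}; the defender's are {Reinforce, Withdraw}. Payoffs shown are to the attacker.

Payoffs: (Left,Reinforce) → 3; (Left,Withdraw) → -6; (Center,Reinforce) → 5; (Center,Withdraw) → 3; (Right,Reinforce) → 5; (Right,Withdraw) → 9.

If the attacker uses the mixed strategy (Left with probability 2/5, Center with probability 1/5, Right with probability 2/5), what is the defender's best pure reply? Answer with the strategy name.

Withdraw

If the defender plays Reinforce, the attacker's expected payoff is (2/5)·3 + (1/5)·5 + (2/5)·5 = 21/5.
If the defender plays Withdraw, the attacker's expected payoff is (2/5)·(-6) + (1/5)·3 + (2/5)·9 = 9/5.
The defender minimizes the attacker's payoff; the smallest is 9/5, so the best response is Withdraw.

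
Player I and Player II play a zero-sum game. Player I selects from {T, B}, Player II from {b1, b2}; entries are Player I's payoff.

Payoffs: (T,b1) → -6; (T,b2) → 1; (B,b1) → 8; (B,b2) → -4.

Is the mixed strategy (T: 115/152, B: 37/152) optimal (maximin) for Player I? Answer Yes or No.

Against b1 this mix gives (115/152)·(-6) + (37/152)·8 = -197/76.
Against b2 this mix gives (115/152)·1 + (37/152)·(-4) = -33/152.
Player II will play b1, holding Player I to -197/76. Shifting weight toward the row that does better against b1 would raise this floor (the equalizing mix achieves -16/19 against both b1 and b2), so the proposed strategy is not optimal.

No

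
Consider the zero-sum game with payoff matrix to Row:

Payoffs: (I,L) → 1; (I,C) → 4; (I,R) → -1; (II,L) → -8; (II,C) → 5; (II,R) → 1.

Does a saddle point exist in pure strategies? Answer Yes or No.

Row minima: I → -1, II → -8; maximin = -1.
Column maxima: L → 1, C → 5, R → 1; minimax = 1.
-1 ≠ 1, so no pure-strategy equilibrium exists.

No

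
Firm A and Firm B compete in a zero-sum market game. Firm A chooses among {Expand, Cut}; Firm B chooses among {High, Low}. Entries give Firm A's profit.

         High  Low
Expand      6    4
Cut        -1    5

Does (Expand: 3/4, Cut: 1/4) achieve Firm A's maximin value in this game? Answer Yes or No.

Against High this mix gives (3/4)·6 + (1/4)·(-1) = 17/4.
Against Low this mix gives (3/4)·4 + (1/4)·5 = 17/4.
All of Firm B's active replies (High, Low) yield 17/4, and no column does worse for Firm A. The mix makes Firm B indifferent and guarantees 17/4, so it is optimal.

Yes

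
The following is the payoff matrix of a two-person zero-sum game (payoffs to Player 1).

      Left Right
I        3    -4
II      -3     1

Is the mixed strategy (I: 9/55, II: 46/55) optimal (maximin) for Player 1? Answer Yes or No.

No

Against Left this mix gives (9/55)·3 + (46/55)·(-3) = -111/55.
Against Right this mix gives (9/55)·(-4) + (46/55)·1 = 2/11.
Player 2 will play Left, holding Player 1 to -111/55. Shifting weight toward the row that does better against Left would raise this floor (the equalizing mix achieves -9/11 against both Left and Right), so the proposed strategy is not optimal.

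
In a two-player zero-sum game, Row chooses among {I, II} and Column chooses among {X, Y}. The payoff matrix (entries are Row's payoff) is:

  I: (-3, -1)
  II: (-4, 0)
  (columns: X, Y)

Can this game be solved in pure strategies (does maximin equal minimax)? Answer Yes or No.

Yes

Row minima: I → -3, II → -4; maximin = -3.
Column maxima: X → -3, Y → 0; minimax = -3.
maximin = minimax = -3, so a saddle point exists.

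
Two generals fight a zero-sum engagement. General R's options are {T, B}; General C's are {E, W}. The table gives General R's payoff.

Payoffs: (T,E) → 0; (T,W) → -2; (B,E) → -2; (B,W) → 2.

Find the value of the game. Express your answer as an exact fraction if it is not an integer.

Row minima: T → -2, B → -2; maximin = -2.
Column maxima: E → 0, W → 2; minimax = 0.
-2 ≠ 0, so there is no saddle point; optimal play is mixed.
Let General R play T with probability p. Expected payoff against E: 0p + (-2)(1−p) = 2p − 2; against W: (-2)p + 2(1−p) = −4p + 2.
Setting these equal: 2p − 2 = −4p + 2 ⇒ 6p = 4 ⇒ p = 2/3, and the value is (2)·(2/3) − 2 = -2/3.
For General C: with q = P(E), equating T's and B's payoffs gives 2q − 2 = −4q + 2 ⇒ q = 2/3.

-2/3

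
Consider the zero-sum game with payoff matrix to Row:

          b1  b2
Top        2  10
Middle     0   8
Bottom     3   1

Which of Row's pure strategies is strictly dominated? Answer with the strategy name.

Top gives a strictly higher payoff than Middle against every column: 2 > 0, 10 > 8.
So Middle is strictly dominated and Row never plays it.

Middle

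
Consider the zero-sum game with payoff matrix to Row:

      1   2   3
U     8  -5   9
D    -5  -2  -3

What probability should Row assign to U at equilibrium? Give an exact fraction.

Row minima: U → -5, D → -5; maximin = -5.
Column maxima: 1 → 8, 2 → -2, 3 → 9; minimax = -2.
-5 ≠ -2, so there is no saddle point; optimal play is mixed.
3 is strictly dominated by 1 (it gives Row strictly more in every row), so Column never plays it.
On the remaining 2×2 (U, D vs 1, 2):
Let Row play U with probability p. Expected payoff against 1: 8p + (-5)(1−p) = 13p − 5; against 2: (-5)p + (-2)(1−p) = −3p − 2.
Setting these equal: 13p − 5 = −3p − 2 ⇒ 16p = 3 ⇒ p = 3/16, and the value is (13)·(3/16) − 5 = -41/16.
For Column: with q = P(1), equating U's and D's payoffs gives 13q − 5 = −3q − 2 ⇒ q = 3/16.

3/16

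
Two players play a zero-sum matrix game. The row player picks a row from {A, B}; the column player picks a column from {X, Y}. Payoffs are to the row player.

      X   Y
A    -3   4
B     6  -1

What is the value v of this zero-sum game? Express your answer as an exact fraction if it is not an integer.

Row minima: A → -3, B → -1; maximin = -1.
Column maxima: X → 6, Y → 4; minimax = 4.
-1 ≠ 4, so there is no saddle point; optimal play is mixed.
Let the row player play A with probability p. Expected payoff against X: (-3)p + 6(1−p) = −9p + 6; against Y: 4p + (-1)(1−p) = 5p − 1.
Setting these equal: −9p + 6 = 5p − 1 ⇒ −14p = -7 ⇒ p = 1/2, and the value is (-9)·(1/2) + 6 = 3/2.
For the column player: with q = P(X), equating A's and B's payoffs gives −7q + 4 = 7q − 1 ⇒ q = 5/14.

3/2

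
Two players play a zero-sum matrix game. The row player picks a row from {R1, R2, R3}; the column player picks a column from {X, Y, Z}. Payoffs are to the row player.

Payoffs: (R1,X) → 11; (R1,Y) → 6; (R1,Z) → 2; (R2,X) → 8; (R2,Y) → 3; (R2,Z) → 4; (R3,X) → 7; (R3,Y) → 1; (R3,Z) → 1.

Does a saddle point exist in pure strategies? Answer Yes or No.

Row minima: R1 → 2, R2 → 3, R3 → 1; maximin = 3.
Column maxima: X → 11, Y → 6, Z → 4; minimax = 4.
3 ≠ 4, so no pure-strategy equilibrium exists.

No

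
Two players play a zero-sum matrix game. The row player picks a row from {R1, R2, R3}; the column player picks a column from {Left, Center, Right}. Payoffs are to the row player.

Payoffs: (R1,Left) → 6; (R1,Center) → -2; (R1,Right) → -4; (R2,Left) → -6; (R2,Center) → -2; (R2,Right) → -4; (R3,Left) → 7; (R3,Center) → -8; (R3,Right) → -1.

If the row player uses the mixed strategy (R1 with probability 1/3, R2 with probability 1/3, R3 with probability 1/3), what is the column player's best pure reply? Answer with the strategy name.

Center

If the column player plays Left, the row player's expected payoff is (1/3)·6 + (1/3)·(-6) + (1/3)·7 = 7/3.
If the column player plays Center, the row player's expected payoff is (1/3)·(-2) + (1/3)·(-2) + (1/3)·(-8) = -4.
If the column player plays Right, the row player's expected payoff is (1/3)·(-4) + (1/3)·(-4) + (1/3)·(-1) = -3.
The column player minimizes the row player's payoff; the smallest is -4, so the best response is Center.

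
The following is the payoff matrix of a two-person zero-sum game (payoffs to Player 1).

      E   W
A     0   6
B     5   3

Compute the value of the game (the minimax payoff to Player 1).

Row minima: A → 0, B → 3; maximin = 3.
Column maxima: E → 5, W → 6; minimax = 5.
3 ≠ 5, so there is no saddle point; optimal play is mixed.
Let Player 1 play A with probability p. Expected payoff against E: 0p + 5(1−p) = −5p + 5; against W: 6p + 3(1−p) = 3p + 3.
Setting these equal: −5p + 5 = 3p + 3 ⇒ −8p = -2 ⇒ p = 1/4, and the value is (-5)·(1/4) + 5 = 15/4.
For Player 2: with q = P(E), equating A's and B's payoffs gives −6q + 6 = 2q + 3 ⇒ q = 3/8.

15/4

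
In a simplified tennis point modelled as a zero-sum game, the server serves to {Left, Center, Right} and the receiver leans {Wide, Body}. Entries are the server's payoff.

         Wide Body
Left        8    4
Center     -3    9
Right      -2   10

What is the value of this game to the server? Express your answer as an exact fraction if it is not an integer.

Row minima: Left → 4, Center → -3, Right → -2; maximin = 4.
Column maxima: Wide → 8, Body → 10; minimax = 8.
4 ≠ 8, so there is no saddle point; optimal play is mixed.
Center is strictly dominated by Right, so the server never plays it.
On the remaining 2×2 (Left, Right vs Wide, Body):
Let the server play Left with probability p. Expected payoff against Wide: 8p + (-2)(1−p) = 10p − 2; against Body: 4p + 10(1−p) = −6p + 10.
Setting these equal: 10p − 2 = −6p + 10 ⇒ 16p = 12 ⇒ p = 3/4, and the value is (10)·(3/4) − 2 = 11/2.
For the receiver: with q = P(Wide), equating Left's and Right's payoffs gives 4q + 4 = −12q + 10 ⇒ q = 3/8.

11/2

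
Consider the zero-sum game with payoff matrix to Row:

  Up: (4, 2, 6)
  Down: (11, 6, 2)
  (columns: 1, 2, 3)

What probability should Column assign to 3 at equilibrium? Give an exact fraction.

1/2

Row minima: Up → 2, Down → 2; maximin = 2.
Column maxima: 1 → 11, 2 → 6, 3 → 6; minimax = 6.
2 ≠ 6, so there is no saddle point; optimal play is mixed.
1 is strictly dominated by 2 (it gives Row strictly more in every row), so Column never plays it.
On the remaining 2×2 (Up, Down vs 2, 3):
Let Row play Up with probability p. Expected payoff against 2: 2p + 6(1−p) = −4p + 6; against 3: 6p + 2(1−p) = 4p + 2.
Setting these equal: −4p + 6 = 4p + 2 ⇒ −8p = -4 ⇒ p = 1/2, and the value is (-4)·(1/2) + 6 = 4.
For Column: with q = P(2), equating Up's and Down's payoffs gives −4q + 6 = 4q + 2 ⇒ q = 1/2.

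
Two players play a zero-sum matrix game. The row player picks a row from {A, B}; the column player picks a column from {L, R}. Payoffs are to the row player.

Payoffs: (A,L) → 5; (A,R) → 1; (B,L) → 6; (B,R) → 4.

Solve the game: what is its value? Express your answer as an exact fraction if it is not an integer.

4

Row minima: A → 1, B → 4; maximin = 4.
Column maxima: L → 6, R → 4; minimax = 4.
Since maximin = minimax = 4, there is a saddle point and the value is 4.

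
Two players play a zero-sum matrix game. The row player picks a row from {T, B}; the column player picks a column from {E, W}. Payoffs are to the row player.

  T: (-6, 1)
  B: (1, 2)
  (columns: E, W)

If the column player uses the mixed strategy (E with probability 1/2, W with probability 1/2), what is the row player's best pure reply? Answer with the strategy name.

B

Expected payoff of T: (1/2)·(-6) + (1/2)·1 = -5/2.
Expected payoff of B: (1/2)·1 + (1/2)·2 = 3/2.
The largest is 3/2, so the row player's best response is B.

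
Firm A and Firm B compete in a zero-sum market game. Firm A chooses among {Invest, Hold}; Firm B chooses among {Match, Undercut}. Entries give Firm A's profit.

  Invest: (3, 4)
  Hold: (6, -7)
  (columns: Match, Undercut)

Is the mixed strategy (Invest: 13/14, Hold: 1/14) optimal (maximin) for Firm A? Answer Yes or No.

Against Match this mix gives (13/14)·3 + (1/14)·6 = 45/14.
Against Undercut this mix gives (13/14)·4 + (1/14)·(-7) = 45/14.
All of Firm B's active replies (Match, Undercut) yield 45/14, and no column does worse for Firm A. The mix makes Firm B indifferent and guarantees 45/14, so it is optimal.

Yes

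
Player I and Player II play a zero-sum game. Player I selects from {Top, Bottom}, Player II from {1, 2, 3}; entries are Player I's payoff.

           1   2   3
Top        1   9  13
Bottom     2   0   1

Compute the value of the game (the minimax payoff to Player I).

Row minima: Top → 1, Bottom → 0; maximin = 1.
Column maxima: 1 → 2, 2 → 9, 3 → 13; minimax = 2.
1 ≠ 2, so there is no saddle point; optimal play is mixed.
3 is strictly dominated by 2 (it gives Player I strictly more in every row), so Player II never plays it.
On the remaining 2×2 (Top, Bottom vs 1, 2):
Let Player I play Top with probability p. Expected payoff against 1: 1p + 2(1−p) = −p + 2; against 2: 9p + 0(1−p) = 9p.
Setting these equal: −p + 2 = 9p ⇒ −10p = -2 ⇒ p = 1/5, and the value is (-1)·(1/5) + 2 = 9/5.
For Player II: with q = P(1), equating Top's and Bottom's payoffs gives −8q + 9 = 2q ⇒ q = 9/10.

9/5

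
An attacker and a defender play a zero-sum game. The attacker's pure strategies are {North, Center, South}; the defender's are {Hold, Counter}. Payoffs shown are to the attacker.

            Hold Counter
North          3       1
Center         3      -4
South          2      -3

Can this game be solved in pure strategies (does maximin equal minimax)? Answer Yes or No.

Yes

Row minima: North → 1, Center → -4, South → -3; maximin = 1.
Column maxima: Hold → 3, Counter → 1; minimax = 1.
maximin = minimax = 1, so a saddle point exists.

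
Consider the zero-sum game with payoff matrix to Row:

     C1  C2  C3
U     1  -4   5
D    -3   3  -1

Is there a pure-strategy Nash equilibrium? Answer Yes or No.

No

Row minima: U → -4, D → -3; maximin = -3.
Column maxima: C1 → 1, C2 → 3, C3 → 5; minimax = 1.
-3 ≠ 1, so no pure-strategy equilibrium exists.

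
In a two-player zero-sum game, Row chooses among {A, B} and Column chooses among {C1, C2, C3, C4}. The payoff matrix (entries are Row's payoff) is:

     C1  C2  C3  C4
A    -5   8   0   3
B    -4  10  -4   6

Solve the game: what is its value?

-4

Row minima: A → -5, B → -4; maximin = -4.
Column maxima: C1 → -4, C2 → 10, C3 → 0, C4 → 6; minimax = -4.
Since maximin = minimax = -4, there is a saddle point and the value is -4.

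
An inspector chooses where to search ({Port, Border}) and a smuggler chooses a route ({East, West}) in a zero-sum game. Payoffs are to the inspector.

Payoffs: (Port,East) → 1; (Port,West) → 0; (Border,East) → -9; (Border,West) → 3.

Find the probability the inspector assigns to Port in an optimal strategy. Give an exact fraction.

12/13

Row minima: Port → 0, Border → -9; maximin = 0.
Column maxima: East → 1, West → 3; minimax = 1.
0 ≠ 1, so there is no saddle point; optimal play is mixed.
Let the inspector play Port with probability p. Expected payoff against East: 1p + (-9)(1−p) = 10p − 9; against West: 0p + 3(1−p) = −3p + 3.
Setting these equal: 10p − 9 = −3p + 3 ⇒ 13p = 12 ⇒ p = 12/13, and the value is (10)·(12/13) − 9 = 3/13.
For the smuggler: with q = P(East), equating Port's and Border's payoffs gives q = −12q + 3 ⇒ q = 3/13.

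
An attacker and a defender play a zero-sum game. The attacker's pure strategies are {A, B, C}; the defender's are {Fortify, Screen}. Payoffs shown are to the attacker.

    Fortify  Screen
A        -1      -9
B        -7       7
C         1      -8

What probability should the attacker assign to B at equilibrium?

Row minima: A → -9, B → -7, C → -8; maximin = -7.
Column maxima: Fortify → 1, Screen → 7; minimax = 1.
-7 ≠ 1, so there is no saddle point; optimal play is mixed.
A is strictly dominated by C, so the attacker never plays it.
On the remaining 2×2 (B, C vs Fortify, Screen):
Let the attacker play B with probability p. Expected payoff against Fortify: (-7)p + 1(1−p) = −8p + 1; against Screen: 7p + (-8)(1−p) = 15p − 8.
Setting these equal: −8p + 1 = 15p − 8 ⇒ −23p = -9 ⇒ p = 9/23, and the value is (-8)·(9/23) + 1 = -49/23.
For the defender: with q = P(Fortify), equating B's and C's payoffs gives −14q + 7 = 9q − 8 ⇒ q = 15/23.

9/23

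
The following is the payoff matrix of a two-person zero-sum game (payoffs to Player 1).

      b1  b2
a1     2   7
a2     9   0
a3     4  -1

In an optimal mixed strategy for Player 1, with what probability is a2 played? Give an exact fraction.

Row minima: a1 → 2, a2 → 0, a3 → -1; maximin = 2.
Column maxima: b1 → 9, b2 → 7; minimax = 7.
2 ≠ 7, so there is no saddle point; optimal play is mixed.
a3 is strictly dominated by a2, so Player 1 never plays it.
On the remaining 2×2 (a1, a2 vs b1, b2):
Let Player 1 play a1 with probability p. Expected payoff against b1: 2p + 9(1−p) = −7p + 9; against b2: 7p + 0(1−p) = 7p.
Setting these equal: −7p + 9 = 7p ⇒ −14p = -9 ⇒ p = 9/14, and the value is (-7)·(9/14) + 9 = 9/2.
For Player 2: with q = P(b1), equating a1's and a2's payoffs gives −5q + 7 = 9q ⇒ q = 1/2.

5/14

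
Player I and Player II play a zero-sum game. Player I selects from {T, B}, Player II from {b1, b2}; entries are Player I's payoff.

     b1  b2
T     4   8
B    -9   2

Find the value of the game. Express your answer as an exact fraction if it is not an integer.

4

Row minima: T → 4, B → -9; maximin = 4.
Column maxima: b1 → 4, b2 → 8; minimax = 4.
Since maximin = minimax = 4, there is a saddle point and the value is 4.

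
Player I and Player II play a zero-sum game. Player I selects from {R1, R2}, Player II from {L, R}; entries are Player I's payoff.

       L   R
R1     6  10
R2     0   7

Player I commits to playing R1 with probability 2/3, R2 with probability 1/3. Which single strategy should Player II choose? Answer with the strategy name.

If Player II plays L, Player I's expected payoff is (2/3)·6 + (1/3)·0 = 4.
If Player II plays R, Player I's expected payoff is (2/3)·10 + (1/3)·7 = 9.
Player II minimizes Player I's payoff; the smallest is 4, so the best response is L.

L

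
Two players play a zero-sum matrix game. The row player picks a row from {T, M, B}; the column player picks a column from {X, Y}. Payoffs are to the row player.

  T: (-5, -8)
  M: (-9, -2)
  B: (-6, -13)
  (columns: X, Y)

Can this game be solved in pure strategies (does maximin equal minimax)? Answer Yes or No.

Row minima: T → -8, M → -9, B → -13; maximin = -8.
Column maxima: X → -5, Y → -2; minimax = -5.
-8 ≠ -5, so no pure-strategy equilibrium exists.

No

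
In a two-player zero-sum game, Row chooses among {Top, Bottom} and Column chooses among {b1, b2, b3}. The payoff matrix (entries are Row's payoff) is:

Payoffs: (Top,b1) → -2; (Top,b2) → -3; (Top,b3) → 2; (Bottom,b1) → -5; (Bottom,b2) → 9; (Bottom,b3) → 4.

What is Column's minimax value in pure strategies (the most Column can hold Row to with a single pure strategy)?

-2

Column maxima: b1 → -2, b2 → 9, b3 → 4.
The smallest of these is -2.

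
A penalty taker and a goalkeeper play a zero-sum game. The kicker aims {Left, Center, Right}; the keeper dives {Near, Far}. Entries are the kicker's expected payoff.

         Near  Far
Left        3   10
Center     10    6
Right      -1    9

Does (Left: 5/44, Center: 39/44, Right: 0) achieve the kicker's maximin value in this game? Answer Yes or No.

Against Near this mix gives (5/44)·3 + (39/44)·10 = 405/44.
Against Far this mix gives (5/44)·10 + (39/44)·6 = 71/11.
The keeper will play Far, holding the kicker to 71/11. Shifting weight toward the row that does better against Far would raise this floor (the equalizing mix achieves 82/11 against both Far and Near), so the proposed strategy is not optimal.

No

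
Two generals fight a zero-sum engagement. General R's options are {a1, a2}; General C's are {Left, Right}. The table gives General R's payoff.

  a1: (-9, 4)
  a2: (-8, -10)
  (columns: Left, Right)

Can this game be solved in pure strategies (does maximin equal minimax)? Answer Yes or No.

Row minima: a1 → -9, a2 → -10; maximin = -9.
Column maxima: Left → -8, Right → 4; minimax = -8.
-9 ≠ -8, so no pure-strategy equilibrium exists.

No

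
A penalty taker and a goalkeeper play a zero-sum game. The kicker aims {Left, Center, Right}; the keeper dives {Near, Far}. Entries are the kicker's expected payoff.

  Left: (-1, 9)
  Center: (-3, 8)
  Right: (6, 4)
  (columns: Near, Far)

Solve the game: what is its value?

Row minima: Left → -1, Center → -3, Right → 4; maximin = 4.
Column maxima: Near → 6, Far → 9; minimax = 6.
4 ≠ 6, so there is no saddle point; optimal play is mixed.
Center is strictly dominated by Left, so the kicker never plays it.
On the remaining 2×2 (Left, Right vs Near, Far):
Let the kicker play Left with probability p. Expected payoff against Near: (-1)p + 6(1−p) = −7p + 6; against Far: 9p + 4(1−p) = 5p + 4.
Setting these equal: −7p + 6 = 5p + 4 ⇒ −12p = -2 ⇒ p = 1/6, and the value is (-7)·(1/6) + 6 = 29/6.
For the keeper: with q = P(Near), equating Left's and Right's payoffs gives −10q + 9 = 2q + 4 ⇒ q = 5/12.

29/6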